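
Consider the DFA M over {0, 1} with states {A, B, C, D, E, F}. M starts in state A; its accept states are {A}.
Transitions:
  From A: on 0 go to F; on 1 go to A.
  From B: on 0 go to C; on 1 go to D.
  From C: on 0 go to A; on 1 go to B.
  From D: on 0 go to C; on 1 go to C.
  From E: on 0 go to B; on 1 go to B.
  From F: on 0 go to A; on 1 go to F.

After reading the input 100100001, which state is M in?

A

A --1--> A
A --0--> F
F --0--> A
A --1--> A
A --0--> F
F --0--> A
A --0--> F
F --0--> A
A --1--> A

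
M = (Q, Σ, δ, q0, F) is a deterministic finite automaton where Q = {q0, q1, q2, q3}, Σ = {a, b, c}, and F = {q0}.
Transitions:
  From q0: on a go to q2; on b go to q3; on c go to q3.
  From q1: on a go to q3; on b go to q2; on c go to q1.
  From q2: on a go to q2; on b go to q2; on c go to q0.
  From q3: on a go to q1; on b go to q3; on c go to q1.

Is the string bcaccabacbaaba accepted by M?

rejected

q0 --b--> q3
q3 --c--> q1
q1 --a--> q3
q3 --c--> q1
q1 --c--> q1
q1 --a--> q3
q3 --b--> q3
q3 --a--> q1
q1 --c--> q1
q1 --b--> q2
q2 --a--> q2
q2 --a--> q2
q2 --b--> q2
q2 --a--> q2
End in state q2, which is not an accepting state.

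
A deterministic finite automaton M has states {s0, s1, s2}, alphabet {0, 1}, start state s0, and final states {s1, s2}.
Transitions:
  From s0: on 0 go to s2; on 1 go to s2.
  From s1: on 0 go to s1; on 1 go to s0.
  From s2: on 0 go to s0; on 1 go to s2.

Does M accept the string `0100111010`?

rejected

s0 --0--> s2
s2 --1--> s2
s2 --0--> s0
s0 --0--> s2
s2 --1--> s2
s2 --1--> s2
s2 --1--> s2
s2 --0--> s0
s0 --1--> s2
s2 --0--> s0
End in state s0, which is not an accepting state.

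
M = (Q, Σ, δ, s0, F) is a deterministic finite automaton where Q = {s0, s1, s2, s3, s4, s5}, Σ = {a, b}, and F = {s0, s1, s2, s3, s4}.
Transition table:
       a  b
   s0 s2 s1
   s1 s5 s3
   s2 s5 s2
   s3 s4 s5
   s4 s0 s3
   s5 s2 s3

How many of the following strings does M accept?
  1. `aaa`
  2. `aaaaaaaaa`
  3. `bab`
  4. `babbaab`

`aaa`: accepted
`aaaaaaaaa`: accepted
`bab`: accepted
`babbaab`: accepted

4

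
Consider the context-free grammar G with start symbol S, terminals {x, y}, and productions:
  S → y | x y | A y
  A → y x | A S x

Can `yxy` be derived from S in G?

yes

S ⇒ Ay ⇒ yxy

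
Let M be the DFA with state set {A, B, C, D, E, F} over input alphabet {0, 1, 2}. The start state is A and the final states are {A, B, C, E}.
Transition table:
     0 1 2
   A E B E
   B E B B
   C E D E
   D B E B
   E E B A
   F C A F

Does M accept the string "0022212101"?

A --0--> E
E --0--> E
E --2--> A
A --2--> E
E --2--> A
A --1--> B
B --2--> B
B --1--> B
B --0--> E
E --1--> B
End in state B, which is an accepting state.

accepted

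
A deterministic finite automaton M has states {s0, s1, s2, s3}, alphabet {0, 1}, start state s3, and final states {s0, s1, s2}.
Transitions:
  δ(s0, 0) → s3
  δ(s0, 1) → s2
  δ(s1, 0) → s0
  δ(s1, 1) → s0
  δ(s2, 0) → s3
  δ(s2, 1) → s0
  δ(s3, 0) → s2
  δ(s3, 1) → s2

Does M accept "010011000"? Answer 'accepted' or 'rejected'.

s3 --0--> s2
s2 --1--> s0
s0 --0--> s3
s3 --0--> s2
s2 --1--> s0
s0 --1--> s2
s2 --0--> s3
s3 --0--> s2
s2 --0--> s3
End in state s3, which is not an accepting state.

rejected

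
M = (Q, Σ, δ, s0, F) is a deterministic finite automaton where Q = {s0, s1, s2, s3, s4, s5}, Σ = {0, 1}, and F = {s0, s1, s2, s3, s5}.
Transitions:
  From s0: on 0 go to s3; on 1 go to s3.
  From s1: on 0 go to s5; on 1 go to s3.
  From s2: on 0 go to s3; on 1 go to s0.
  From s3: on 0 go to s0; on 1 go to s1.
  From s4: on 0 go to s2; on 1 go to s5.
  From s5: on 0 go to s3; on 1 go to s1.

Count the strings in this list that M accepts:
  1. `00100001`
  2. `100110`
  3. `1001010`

`00100001`: accepted
`100110`: accepted
`1001010`: accepted

3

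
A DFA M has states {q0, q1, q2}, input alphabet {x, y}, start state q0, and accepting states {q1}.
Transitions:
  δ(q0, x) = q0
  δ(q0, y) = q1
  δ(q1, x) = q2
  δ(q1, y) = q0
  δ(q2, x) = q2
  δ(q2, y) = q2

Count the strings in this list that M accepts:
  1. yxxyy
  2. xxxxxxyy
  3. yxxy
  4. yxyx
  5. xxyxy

yxxyy: rejected
xxxxxxyy: rejected
yxxy: rejected
yxyx: rejected
xxyxy: rejected

0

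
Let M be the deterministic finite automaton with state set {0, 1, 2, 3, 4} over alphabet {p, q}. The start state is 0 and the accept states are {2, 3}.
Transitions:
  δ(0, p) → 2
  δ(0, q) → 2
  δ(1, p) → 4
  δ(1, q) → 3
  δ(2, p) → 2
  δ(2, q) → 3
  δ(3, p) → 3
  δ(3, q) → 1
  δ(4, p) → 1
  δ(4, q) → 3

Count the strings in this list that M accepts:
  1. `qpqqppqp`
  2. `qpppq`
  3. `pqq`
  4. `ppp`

`qpqqppqp`: accepted
`qpppq`: accepted
`pqq`: rejected
`ppp`: accepted

3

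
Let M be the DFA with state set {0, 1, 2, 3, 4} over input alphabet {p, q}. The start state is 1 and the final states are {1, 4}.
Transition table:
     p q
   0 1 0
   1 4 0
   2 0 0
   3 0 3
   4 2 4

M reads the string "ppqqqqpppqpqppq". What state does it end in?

1 --p--> 4
4 --p--> 2
2 --q--> 0
0 --q--> 0
0 --q--> 0
0 --q--> 0
0 --p--> 1
1 --p--> 4
4 --p--> 2
2 --q--> 0
0 --p--> 1
1 --q--> 0
0 --p--> 1
1 --p--> 4
4 --q--> 4

4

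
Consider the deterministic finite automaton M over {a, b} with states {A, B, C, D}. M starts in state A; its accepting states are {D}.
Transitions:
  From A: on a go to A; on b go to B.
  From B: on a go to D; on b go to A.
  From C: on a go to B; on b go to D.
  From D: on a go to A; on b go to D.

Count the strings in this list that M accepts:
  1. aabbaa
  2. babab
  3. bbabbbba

0

aabbaa: rejected
babab: rejected
bbabbbba: rejected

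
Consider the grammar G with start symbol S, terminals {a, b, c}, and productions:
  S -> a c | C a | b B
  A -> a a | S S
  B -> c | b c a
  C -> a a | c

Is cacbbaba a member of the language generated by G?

no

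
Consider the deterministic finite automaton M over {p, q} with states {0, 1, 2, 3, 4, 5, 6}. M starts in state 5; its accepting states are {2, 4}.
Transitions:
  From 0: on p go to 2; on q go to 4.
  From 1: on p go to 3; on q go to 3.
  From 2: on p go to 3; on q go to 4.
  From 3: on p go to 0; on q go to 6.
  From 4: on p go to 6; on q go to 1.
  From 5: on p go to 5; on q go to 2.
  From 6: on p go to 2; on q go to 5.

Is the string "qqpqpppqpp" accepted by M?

rejected

5 --q--> 2
2 --q--> 4
4 --p--> 6
6 --q--> 5
5 --p--> 5
5 --p--> 5
5 --p--> 5
5 --q--> 2
2 --p--> 3
3 --p--> 0
End in state 0, which is not an accepting state.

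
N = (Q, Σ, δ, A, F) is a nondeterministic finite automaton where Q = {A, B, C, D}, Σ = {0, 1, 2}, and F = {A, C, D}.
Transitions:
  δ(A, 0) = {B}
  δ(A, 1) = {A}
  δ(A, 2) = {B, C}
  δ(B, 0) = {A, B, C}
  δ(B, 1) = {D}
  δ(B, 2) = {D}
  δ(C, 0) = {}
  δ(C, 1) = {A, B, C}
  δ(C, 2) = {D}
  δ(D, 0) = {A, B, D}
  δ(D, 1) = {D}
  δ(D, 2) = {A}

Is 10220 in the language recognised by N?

Start: {A}
read 1: {A}
read 0: {B}
read 2: {D}
read 2: {A}
read 0: {B}
Reachable ∩ accepting = {} — empty.

rejected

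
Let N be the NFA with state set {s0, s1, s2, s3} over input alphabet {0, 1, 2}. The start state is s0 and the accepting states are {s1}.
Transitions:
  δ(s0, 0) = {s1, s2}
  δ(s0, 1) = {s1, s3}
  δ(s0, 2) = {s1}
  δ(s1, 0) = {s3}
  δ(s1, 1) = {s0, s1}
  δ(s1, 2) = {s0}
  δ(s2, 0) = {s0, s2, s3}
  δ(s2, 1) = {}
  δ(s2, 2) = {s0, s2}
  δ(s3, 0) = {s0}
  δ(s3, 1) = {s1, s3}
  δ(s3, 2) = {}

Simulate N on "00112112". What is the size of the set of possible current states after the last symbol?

Start: {s0}
read 0: {s1, s2}
read 0: {s0, s2, s3}
read 1: {s1, s3}
read 1: {s0, s1, s3}
read 2: {s0, s1}
read 1: {s0, s1, s3}
read 1: {s0, s1, s3}
read 2: {s0, s1}
Final reachable set {s0, s1} has 2 states.

2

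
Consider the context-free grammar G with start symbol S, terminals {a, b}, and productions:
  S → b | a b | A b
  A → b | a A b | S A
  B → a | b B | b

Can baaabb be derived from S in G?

no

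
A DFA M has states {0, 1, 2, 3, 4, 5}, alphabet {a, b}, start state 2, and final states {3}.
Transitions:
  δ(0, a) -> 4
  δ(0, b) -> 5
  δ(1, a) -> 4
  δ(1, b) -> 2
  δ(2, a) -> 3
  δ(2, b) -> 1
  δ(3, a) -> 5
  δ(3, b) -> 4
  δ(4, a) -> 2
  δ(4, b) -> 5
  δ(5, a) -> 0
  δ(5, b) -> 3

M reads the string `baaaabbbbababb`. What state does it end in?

2 --b--> 1
1 --a--> 4
4 --a--> 2
2 --a--> 3
3 --a--> 5
5 --b--> 3
3 --b--> 4
4 --b--> 5
5 --b--> 3
3 --a--> 5
5 --b--> 3
3 --a--> 5
5 --b--> 3
3 --b--> 4

4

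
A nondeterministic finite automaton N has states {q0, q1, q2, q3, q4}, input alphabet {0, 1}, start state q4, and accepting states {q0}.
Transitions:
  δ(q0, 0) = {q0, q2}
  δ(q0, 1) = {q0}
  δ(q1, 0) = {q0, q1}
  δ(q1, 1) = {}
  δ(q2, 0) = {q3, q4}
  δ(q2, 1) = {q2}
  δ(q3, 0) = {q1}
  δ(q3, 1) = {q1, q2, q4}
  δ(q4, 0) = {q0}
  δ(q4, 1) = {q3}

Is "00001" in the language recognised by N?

accepted

Start: {q4}
read 0: {q0}
read 0: {q0, q2}
read 0: {q0, q2, q3, q4}
read 0: {q0, q1, q2, q3, q4}
read 1: {q0, q1, q2, q3, q4}
Reachable ∩ accepting = {q0} — nonempty.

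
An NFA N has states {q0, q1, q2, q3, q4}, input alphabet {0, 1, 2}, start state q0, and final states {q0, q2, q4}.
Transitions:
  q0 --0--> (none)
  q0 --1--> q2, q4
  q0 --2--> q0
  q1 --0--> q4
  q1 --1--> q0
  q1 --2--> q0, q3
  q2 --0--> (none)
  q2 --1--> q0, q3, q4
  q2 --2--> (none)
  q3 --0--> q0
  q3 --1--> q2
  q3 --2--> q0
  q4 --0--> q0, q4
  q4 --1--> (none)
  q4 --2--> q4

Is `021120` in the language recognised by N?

Start: {q0}
read 0: {}
The reachable set is empty and stays empty for the remaining 5 symbols.
Reachable ∩ accepting = {} — empty.

rejected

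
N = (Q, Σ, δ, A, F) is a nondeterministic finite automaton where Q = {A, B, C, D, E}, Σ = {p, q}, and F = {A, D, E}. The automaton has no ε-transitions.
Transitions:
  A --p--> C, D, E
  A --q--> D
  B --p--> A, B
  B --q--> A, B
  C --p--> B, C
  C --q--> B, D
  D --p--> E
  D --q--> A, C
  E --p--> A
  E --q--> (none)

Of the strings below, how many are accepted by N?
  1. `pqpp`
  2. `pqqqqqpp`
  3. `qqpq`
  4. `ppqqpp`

`pqpp`: accepted
`pqqqqqpp`: accepted
`qqpq`: accepted
`ppqqpp`: accepted

4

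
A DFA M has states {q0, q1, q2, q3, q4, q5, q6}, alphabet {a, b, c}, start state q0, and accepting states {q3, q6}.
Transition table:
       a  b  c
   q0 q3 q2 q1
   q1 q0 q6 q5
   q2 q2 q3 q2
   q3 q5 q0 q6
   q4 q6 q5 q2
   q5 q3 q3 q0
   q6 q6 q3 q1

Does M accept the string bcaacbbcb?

accepted

q0 --b--> q2
q2 --c--> q2
q2 --a--> q2
q2 --a--> q2
q2 --c--> q2
q2 --b--> q3
q3 --b--> q0
q0 --c--> q1
q1 --b--> q6
End in state q6, which is an accepting state.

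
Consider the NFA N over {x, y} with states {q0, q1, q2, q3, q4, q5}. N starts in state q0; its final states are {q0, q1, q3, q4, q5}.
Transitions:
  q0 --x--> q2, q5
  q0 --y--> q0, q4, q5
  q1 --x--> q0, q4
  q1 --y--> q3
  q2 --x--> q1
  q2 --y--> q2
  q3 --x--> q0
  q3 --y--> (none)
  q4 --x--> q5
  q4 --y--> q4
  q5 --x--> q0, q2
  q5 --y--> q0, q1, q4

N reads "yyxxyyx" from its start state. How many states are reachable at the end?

5

Start: {q0}
read y: {q0, q4, q5}
read y: {q0, q1, q4, q5}
read x: {q0, q2, q4, q5}
read x: {q0, q1, q2, q5}
read y: {q0, q1, q2, q3, q4, q5}
read y: {q0, q1, q2, q3, q4, q5}
read x: {q0, q1, q2, q4, q5}
Final reachable set {q0, q1, q2, q4, q5} has 5 states.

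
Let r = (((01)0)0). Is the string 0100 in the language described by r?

Split as 010·0: ((01)0) matches 010 and 0 matches 0.

yes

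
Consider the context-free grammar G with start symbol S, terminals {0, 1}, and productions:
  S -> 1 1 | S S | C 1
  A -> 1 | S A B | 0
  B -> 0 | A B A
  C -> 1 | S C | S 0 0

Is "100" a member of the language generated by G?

no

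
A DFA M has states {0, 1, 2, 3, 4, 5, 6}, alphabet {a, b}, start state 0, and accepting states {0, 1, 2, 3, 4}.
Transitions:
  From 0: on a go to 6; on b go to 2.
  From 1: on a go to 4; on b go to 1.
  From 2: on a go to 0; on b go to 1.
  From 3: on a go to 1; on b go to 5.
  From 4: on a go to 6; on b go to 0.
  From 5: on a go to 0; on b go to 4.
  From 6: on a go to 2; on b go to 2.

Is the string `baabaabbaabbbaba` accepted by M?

0 --b--> 2
2 --a--> 0
0 --a--> 6
6 --b--> 2
2 --a--> 0
0 --a--> 6
6 --b--> 2
2 --b--> 1
1 --a--> 4
4 --a--> 6
6 --b--> 2
2 --b--> 1
1 --b--> 1
1 --a--> 4
4 --b--> 0
0 --a--> 6
End in state 6, which is not an accepting state.

rejected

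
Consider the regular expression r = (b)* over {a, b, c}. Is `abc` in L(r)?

no

abc cannot be split into zero or more pieces each matching b.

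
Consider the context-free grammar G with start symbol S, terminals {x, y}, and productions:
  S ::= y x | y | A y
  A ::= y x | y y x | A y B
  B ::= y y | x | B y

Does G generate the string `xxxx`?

no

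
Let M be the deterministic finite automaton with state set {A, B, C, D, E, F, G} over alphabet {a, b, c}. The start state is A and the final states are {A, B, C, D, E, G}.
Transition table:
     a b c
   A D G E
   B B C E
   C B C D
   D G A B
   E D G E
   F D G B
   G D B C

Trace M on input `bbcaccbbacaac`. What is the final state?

A --b--> G
G --b--> B
B --c--> E
E --a--> D
D --c--> B
B --c--> E
E --b--> G
G --b--> B
B --a--> B
B --c--> E
E --a--> D
D --a--> G
G --c--> C

C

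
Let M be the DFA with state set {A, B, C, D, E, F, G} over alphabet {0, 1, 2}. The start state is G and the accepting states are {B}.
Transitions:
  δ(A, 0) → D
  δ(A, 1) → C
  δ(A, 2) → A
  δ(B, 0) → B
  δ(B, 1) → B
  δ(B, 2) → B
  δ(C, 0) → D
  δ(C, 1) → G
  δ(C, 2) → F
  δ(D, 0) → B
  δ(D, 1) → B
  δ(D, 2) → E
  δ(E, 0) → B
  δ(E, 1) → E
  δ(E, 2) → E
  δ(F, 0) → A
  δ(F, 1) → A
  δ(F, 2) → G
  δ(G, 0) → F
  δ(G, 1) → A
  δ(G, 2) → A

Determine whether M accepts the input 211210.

rejected

G --2--> A
A --1--> C
C --1--> G
G --2--> A
A --1--> C
C --0--> D
End in state D, which is not an accepting state.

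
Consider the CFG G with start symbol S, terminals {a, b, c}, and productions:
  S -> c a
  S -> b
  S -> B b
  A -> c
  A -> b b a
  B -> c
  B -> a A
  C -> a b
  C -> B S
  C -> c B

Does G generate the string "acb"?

yes

S ⇒ Bb ⇒ aAb ⇒ acb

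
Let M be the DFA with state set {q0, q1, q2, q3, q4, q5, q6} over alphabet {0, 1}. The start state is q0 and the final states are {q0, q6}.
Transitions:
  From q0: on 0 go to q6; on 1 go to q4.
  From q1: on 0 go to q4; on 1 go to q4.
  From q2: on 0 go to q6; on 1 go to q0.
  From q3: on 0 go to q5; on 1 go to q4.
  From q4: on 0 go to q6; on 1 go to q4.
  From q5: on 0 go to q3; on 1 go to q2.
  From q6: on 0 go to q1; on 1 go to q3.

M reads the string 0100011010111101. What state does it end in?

q3

q0 --0--> q6
q6 --1--> q3
q3 --0--> q5
q5 --0--> q3
q3 --0--> q5
q5 --1--> q2
q2 --1--> q0
q0 --0--> q6
q6 --1--> q3
q3 --0--> q5
q5 --1--> q2
q2 --1--> q0
q0 --1--> q4
q4 --1--> q4
q4 --0--> q6
q6 --1--> q3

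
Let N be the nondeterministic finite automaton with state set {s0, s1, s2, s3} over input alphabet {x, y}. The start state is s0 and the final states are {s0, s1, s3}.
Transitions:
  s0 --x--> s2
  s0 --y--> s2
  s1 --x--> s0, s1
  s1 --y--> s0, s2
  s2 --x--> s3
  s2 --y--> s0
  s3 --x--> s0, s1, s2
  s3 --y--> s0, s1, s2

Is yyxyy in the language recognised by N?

Start: {s0}
read y: {s2}
read y: {s0}
read x: {s2}
read y: {s0}
read y: {s2}
Reachable ∩ accepting = {} — empty.

rejected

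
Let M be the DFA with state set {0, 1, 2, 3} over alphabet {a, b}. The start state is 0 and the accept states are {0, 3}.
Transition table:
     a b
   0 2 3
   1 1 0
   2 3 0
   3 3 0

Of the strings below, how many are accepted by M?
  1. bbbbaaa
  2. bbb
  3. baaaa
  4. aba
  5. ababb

4

bbbbaaa: accepted
bbb: accepted
baaaa: accepted
aba: rejected
ababb: accepted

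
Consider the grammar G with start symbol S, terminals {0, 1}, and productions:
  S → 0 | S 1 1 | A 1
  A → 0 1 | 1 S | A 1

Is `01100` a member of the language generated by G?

no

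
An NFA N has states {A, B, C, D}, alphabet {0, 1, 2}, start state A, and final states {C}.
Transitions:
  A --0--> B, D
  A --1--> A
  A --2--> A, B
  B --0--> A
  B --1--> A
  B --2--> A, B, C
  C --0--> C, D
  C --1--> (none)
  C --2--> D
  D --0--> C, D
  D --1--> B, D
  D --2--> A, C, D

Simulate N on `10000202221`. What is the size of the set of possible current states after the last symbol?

3

Start: {A}
read 1: {A}
read 0: {B, D}
read 0: {A, C, D}
read 0: {B, C, D}
read 0: {A, C, D}
read 2: {A, B, C, D}
read 0: {A, B, C, D}
read 2: {A, B, C, D}
read 2: {A, B, C, D}
read 2: {A, B, C, D}
read 1: {A, B, D}
Final reachable set {A, B, D} has 3 states.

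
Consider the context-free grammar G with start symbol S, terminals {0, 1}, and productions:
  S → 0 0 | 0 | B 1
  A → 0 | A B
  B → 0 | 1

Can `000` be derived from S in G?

no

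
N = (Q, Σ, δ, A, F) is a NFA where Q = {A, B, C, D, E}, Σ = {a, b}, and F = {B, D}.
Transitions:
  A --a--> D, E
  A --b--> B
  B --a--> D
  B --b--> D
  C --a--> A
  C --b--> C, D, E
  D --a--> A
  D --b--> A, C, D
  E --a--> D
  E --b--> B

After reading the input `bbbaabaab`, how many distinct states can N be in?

4

Start: {A}
read b: {B}
read b: {D}
read b: {A, C, D}
read a: {A, D, E}
read a: {A, D, E}
read b: {A, B, C, D}
read a: {A, D, E}
read a: {A, D, E}
read b: {A, B, C, D}
Final reachable set {A, B, C, D} has 4 states.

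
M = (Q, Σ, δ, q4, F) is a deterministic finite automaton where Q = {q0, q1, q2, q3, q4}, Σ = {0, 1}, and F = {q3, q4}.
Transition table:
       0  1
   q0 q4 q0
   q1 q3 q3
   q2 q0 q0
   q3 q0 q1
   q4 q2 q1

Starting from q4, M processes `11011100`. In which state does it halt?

q2

q4 --1--> q1
q1 --1--> q3
q3 --0--> q0
q0 --1--> q0
q0 --1--> q0
q0 --1--> q0
q0 --0--> q4
q4 --0--> q2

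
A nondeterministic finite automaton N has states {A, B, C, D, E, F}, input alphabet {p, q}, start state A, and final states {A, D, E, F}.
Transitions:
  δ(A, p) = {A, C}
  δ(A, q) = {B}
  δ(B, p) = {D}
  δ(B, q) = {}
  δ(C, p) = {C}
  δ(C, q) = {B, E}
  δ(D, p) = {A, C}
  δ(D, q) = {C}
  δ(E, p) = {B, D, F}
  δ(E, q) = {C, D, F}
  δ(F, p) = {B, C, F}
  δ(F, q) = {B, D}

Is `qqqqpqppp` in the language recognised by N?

Start: {A}
read q: {B}
read q: {}
The reachable set is empty and stays empty for the remaining 7 symbols.
Reachable ∩ accepting = {} — empty.

rejected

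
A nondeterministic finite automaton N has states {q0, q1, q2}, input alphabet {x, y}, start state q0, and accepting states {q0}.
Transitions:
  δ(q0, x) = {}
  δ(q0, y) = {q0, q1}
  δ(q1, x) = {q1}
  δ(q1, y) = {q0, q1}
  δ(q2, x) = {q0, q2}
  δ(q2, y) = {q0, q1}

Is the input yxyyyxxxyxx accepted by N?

Start: {q0}
read y: {q0, q1}
read x: {q1}
read y: {q0, q1}
read y: {q0, q1}
read y: {q0, q1}
read x: {q1}
read x: {q1}
read x: {q1}
read y: {q0, q1}
read x: {q1}
read x: {q1}
Reachable ∩ accepting = {} — empty.

rejected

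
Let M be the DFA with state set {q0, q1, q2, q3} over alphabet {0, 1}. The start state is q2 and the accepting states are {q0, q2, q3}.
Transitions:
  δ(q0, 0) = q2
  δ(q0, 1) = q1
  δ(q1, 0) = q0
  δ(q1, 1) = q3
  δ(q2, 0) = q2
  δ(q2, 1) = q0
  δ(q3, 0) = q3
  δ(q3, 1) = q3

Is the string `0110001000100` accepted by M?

accepted

q2 --0--> q2
q2 --1--> q0
q0 --1--> q1
q1 --0--> q0
q0 --0--> q2
q2 --0--> q2
q2 --1--> q0
q0 --0--> q2
q2 --0--> q2
q2 --0--> q2
q2 --1--> q0
q0 --0--> q2
q2 --0--> q2
End in state q2, which is an accepting state.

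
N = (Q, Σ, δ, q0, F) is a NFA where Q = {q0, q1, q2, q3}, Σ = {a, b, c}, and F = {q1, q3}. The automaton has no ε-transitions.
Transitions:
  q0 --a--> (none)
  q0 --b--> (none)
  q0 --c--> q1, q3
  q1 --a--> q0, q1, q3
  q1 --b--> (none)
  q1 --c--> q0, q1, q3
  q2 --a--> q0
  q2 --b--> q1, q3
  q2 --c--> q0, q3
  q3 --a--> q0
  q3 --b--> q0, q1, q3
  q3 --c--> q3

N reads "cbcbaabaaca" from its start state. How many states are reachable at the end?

3

Start: {q0}
read c: {q1, q3}
read b: {q0, q1, q3}
read c: {q0, q1, q3}
read b: {q0, q1, q3}
read a: {q0, q1, q3}
read a: {q0, q1, q3}
read b: {q0, q1, q3}
read a: {q0, q1, q3}
read a: {q0, q1, q3}
read c: {q0, q1, q3}
read a: {q0, q1, q3}
Final reachable set {q0, q1, q3} has 3 states.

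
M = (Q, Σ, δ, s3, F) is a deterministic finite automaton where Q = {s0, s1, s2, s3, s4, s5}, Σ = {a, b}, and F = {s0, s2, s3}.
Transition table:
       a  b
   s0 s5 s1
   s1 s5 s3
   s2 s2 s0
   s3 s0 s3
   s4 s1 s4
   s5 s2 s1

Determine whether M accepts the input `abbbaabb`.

accepted

s3 --a--> s0
s0 --b--> s1
s1 --b--> s3
s3 --b--> s3
s3 --a--> s0
s0 --a--> s5
s5 --b--> s1
s1 --b--> s3
End in state s3, which is an accepting state.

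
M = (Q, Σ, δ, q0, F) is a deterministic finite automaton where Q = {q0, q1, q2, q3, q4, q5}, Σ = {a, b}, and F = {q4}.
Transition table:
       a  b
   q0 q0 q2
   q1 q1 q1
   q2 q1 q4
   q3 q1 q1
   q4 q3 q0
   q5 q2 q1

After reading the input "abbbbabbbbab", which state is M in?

q1

q0 --a--> q0
q0 --b--> q2
q2 --b--> q4
q4 --b--> q0
q0 --b--> q2
q2 --a--> q1
q1 --b--> q1
q1 --b--> q1
q1 --b--> q1
q1 --b--> q1
q1 --a--> q1
q1 --b--> q1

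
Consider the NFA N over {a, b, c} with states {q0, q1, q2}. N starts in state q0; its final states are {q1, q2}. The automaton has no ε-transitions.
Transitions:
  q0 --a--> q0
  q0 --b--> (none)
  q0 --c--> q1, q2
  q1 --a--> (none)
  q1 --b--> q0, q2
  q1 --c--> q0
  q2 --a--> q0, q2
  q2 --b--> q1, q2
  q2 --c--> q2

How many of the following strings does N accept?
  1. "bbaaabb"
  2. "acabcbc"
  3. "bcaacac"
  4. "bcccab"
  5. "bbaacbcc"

1

"bbaaabb": rejected
"acabcbc": accepted
"bcaacac": rejected
"bcccab": rejected
"bbaacbcc": rejected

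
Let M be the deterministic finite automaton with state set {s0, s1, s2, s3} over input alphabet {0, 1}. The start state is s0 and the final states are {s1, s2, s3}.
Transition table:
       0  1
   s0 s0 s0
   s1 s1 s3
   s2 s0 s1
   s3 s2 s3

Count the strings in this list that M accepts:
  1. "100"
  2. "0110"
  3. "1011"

"100": rejected
"0110": rejected
"1011": rejected

0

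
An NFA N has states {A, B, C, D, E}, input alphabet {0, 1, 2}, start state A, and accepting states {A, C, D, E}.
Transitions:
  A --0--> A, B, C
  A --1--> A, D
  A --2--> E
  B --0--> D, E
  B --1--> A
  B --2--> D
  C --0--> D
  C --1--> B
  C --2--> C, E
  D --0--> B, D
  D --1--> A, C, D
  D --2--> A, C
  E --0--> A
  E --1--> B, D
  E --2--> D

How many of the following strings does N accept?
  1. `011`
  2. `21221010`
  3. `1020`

3

`011`: accepted
`21221010`: accepted
`1020`: accepted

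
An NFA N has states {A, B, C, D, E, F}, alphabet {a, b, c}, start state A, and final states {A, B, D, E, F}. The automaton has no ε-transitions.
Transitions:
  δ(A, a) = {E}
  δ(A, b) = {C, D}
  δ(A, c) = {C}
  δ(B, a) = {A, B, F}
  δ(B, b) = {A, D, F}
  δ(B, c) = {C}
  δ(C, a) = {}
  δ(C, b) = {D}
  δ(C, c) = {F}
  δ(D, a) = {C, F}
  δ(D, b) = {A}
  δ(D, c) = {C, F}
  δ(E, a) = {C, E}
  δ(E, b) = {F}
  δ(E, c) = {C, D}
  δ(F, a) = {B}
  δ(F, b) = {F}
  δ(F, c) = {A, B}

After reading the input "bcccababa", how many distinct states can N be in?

4

Start: {A}
read b: {C, D}
read c: {C, F}
read c: {A, B, F}
read c: {A, B, C}
read a: {A, B, E, F}
read b: {A, C, D, F}
read a: {B, C, E, F}
read b: {A, D, F}
read a: {B, C, E, F}
Final reachable set {B, C, E, F} has 4 states.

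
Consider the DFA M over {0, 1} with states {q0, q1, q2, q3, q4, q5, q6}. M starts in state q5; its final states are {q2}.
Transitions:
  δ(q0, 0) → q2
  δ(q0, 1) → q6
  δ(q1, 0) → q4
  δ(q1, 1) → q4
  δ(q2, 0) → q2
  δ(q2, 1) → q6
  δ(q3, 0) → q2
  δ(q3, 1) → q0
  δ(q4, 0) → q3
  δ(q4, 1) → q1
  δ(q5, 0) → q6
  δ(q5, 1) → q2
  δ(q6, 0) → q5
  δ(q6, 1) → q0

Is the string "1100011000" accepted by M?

q5 --1--> q2
q2 --1--> q6
q6 --0--> q5
q5 --0--> q6
q6 --0--> q5
q5 --1--> q2
q2 --1--> q6
q6 --0--> q5
q5 --0--> q6
q6 --0--> q5
End in state q5, which is not an accepting state.

rejected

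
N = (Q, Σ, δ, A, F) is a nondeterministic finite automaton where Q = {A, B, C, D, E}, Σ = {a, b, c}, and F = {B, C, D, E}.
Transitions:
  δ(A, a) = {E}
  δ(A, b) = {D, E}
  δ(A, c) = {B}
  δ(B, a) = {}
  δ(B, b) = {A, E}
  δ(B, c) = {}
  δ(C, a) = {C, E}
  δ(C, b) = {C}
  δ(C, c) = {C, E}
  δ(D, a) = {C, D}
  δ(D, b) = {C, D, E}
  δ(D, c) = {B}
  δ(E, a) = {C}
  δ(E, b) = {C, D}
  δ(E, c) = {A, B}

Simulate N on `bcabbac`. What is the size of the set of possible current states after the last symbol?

4

Start: {A}
read b: {D, E}
read c: {A, B}
read a: {E}
read b: {C, D}
read b: {C, D, E}
read a: {C, D, E}
read c: {A, B, C, E}
Final reachable set {A, B, C, E} has 4 states.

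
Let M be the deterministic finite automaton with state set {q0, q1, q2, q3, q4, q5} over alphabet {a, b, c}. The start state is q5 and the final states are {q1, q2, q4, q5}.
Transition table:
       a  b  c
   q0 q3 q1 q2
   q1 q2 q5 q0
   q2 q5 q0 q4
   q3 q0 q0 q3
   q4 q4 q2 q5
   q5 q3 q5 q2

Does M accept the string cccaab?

accepted

q5 --c--> q2
q2 --c--> q4
q4 --c--> q5
q5 --a--> q3
q3 --a--> q0
q0 --b--> q1
End in state q1, which is an accepting state.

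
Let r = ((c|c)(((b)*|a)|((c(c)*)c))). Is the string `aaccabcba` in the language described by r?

no

No split of aaccabcba into u·v has (c|c) matching u and (((b)*|a)|((c(c)*)c)) matching v.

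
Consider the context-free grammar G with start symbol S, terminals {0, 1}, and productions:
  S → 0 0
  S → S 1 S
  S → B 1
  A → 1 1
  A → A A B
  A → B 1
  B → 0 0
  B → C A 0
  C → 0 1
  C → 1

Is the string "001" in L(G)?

yes

S ⇒ B1 ⇒ 001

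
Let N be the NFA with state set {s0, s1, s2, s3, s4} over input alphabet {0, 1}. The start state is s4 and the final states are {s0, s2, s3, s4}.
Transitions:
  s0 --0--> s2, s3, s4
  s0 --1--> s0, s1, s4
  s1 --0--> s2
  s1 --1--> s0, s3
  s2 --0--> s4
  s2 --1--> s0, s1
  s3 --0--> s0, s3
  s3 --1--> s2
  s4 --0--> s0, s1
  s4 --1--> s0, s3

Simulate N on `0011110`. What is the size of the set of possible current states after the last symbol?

5

Start: {s4}
read 0: {s0, s1}
read 0: {s2, s3, s4}
read 1: {s0, s1, s2, s3}
read 1: {s0, s1, s2, s3, s4}
read 1: {s0, s1, s2, s3, s4}
read 1: {s0, s1, s2, s3, s4}
read 0: {s0, s1, s2, s3, s4}
Final reachable set {s0, s1, s2, s3, s4} has 5 states.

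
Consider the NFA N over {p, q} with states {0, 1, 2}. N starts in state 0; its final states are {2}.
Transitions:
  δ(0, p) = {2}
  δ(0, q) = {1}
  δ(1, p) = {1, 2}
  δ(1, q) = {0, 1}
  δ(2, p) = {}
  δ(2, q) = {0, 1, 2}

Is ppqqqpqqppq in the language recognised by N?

Start: {0}
read p: {2}
read p: {}
The reachable set is empty and stays empty for the remaining 9 symbols.
Reachable ∩ accepting = {} — empty.

rejected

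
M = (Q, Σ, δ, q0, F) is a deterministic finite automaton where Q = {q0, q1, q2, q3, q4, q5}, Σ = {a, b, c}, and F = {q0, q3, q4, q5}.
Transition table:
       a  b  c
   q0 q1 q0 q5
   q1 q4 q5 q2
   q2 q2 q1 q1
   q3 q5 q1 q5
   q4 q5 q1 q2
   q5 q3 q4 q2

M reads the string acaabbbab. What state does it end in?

q4

q0 --a--> q1
q1 --c--> q2
q2 --a--> q2
q2 --a--> q2
q2 --b--> q1
q1 --b--> q5
q5 --b--> q4
q4 --a--> q5
q5 --b--> q4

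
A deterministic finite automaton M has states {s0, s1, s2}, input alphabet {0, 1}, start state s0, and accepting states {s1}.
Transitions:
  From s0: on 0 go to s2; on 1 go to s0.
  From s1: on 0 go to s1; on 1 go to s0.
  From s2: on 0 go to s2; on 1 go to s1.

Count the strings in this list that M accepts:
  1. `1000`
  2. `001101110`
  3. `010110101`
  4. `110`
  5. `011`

0

`1000`: rejected
`001101110`: rejected
`010110101`: rejected
`110`: rejected
`011`: rejected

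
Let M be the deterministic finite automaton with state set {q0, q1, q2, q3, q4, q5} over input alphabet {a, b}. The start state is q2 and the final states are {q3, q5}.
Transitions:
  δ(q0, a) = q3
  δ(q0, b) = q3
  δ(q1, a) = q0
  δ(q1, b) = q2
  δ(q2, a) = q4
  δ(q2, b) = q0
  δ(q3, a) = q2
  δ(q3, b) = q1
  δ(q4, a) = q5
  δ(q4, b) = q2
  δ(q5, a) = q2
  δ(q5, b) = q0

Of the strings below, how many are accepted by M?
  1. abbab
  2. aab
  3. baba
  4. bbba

0

abbab: rejected
aab: rejected
baba: rejected
bbba: rejected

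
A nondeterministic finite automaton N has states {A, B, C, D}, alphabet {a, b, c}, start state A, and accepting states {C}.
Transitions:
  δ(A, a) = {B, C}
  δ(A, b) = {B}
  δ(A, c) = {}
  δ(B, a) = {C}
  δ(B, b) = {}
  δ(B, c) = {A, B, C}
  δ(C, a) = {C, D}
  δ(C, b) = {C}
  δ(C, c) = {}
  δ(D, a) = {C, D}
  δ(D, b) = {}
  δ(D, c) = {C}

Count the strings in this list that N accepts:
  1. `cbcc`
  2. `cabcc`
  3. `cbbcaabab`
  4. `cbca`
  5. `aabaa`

1

`cbcc`: rejected
`cabcc`: rejected
`cbbcaabab`: rejected
`cbca`: rejected
`aabaa`: accepted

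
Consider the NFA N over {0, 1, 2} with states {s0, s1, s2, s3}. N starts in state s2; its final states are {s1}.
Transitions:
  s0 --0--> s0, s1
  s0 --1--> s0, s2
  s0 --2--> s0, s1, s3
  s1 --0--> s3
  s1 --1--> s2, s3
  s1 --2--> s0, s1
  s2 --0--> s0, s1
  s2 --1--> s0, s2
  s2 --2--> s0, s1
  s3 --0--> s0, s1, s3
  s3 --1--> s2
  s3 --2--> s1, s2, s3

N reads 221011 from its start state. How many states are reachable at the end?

2

Start: {s2}
read 2: {s0, s1}
read 2: {s0, s1, s3}
read 1: {s0, s2, s3}
read 0: {s0, s1, s3}
read 1: {s0, s2, s3}
read 1: {s0, s2}
Final reachable set {s0, s2} has 2 states.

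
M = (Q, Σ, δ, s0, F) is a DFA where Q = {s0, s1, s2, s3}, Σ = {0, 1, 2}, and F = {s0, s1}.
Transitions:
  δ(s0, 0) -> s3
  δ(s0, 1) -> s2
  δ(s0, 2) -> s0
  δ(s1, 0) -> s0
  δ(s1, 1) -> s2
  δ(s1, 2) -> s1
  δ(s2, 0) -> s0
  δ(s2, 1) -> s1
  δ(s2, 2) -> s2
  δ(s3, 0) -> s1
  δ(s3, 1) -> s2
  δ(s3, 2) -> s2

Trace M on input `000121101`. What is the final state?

s2

s0 --0--> s3
s3 --0--> s1
s1 --0--> s0
s0 --1--> s2
s2 --2--> s2
s2 --1--> s1
s1 --1--> s2
s2 --0--> s0
s0 --1--> s2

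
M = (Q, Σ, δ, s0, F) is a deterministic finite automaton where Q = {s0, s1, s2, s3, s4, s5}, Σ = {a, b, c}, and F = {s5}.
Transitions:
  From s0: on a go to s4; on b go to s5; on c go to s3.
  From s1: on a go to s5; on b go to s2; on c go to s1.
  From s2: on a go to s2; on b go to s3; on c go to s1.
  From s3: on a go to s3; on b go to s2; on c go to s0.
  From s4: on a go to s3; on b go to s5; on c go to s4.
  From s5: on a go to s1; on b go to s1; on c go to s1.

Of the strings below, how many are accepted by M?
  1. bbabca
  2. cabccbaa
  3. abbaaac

1

bbabca: accepted
cabccbaa: rejected
abbaaac: rejected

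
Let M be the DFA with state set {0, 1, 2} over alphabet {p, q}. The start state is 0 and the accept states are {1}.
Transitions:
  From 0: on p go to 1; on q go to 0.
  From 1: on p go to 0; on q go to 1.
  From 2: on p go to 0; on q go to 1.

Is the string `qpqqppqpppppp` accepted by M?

0 --q--> 0
0 --p--> 1
1 --q--> 1
1 --q--> 1
1 --p--> 0
0 --p--> 1
1 --q--> 1
1 --p--> 0
0 --p--> 1
1 --p--> 0
0 --p--> 1
1 --p--> 0
0 --p--> 1
End in state 1, which is an accepting state.

accepted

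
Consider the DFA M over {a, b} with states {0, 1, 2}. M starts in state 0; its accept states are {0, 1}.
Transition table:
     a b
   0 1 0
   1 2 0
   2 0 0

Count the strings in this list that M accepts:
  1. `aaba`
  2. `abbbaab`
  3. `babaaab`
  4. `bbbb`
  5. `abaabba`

5

`aaba`: accepted
`abbbaab`: accepted
`babaaab`: accepted
`bbbb`: accepted
`abaabba`: accepted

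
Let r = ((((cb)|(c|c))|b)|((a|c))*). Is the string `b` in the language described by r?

The left alternative (((cb)|(c|c))|b) matches b.

yes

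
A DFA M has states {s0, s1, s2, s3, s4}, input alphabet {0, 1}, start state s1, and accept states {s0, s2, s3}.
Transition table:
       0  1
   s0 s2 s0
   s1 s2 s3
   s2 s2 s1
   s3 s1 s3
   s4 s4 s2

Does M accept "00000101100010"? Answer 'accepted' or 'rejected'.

s1 --0--> s2
s2 --0--> s2
s2 --0--> s2
s2 --0--> s2
s2 --0--> s2
s2 --1--> s1
s1 --0--> s2
s2 --1--> s1
s1 --1--> s3
s3 --0--> s1
s1 --0--> s2
s2 --0--> s2
s2 --1--> s1
s1 --0--> s2
End in state s2, which is an accepting state.

accepted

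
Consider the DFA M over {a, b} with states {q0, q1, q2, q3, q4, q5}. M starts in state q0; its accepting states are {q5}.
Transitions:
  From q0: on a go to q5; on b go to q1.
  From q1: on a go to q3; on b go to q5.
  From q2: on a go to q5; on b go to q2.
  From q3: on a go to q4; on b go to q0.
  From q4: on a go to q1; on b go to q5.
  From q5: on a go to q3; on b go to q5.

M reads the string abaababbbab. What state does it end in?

q0

q0 --a--> q5
q5 --b--> q5
q5 --a--> q3
q3 --a--> q4
q4 --b--> q5
q5 --a--> q3
q3 --b--> q0
q0 --b--> q1
q1 --b--> q5
q5 --a--> q3
q3 --b--> q0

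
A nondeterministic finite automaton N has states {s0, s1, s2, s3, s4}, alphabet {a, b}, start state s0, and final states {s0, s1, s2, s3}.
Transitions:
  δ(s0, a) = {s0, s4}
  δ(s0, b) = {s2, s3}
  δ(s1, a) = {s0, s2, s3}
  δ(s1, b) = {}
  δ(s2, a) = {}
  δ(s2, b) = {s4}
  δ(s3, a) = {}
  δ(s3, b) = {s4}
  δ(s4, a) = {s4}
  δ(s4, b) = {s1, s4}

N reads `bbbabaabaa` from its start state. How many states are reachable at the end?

2

Start: {s0}
read b: {s2, s3}
read b: {s4}
read b: {s1, s4}
read a: {s0, s2, s3, s4}
read b: {s1, s2, s3, s4}
read a: {s0, s2, s3, s4}
read a: {s0, s4}
read b: {s1, s2, s3, s4}
read a: {s0, s2, s3, s4}
read a: {s0, s4}
Final reachable set {s0, s4} has 2 states.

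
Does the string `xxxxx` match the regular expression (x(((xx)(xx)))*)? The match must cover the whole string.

yes

Split as x·xxxx: x matches x and (((xx)(xx)))* matches xxxx.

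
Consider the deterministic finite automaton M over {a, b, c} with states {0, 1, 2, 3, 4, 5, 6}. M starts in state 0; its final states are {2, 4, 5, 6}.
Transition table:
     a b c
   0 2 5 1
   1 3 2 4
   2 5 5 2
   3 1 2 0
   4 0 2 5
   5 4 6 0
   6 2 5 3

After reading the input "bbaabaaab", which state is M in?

0 --b--> 5
5 --b--> 6
6 --a--> 2
2 --a--> 5
5 --b--> 6
6 --a--> 2
2 --a--> 5
5 --a--> 4
4 --b--> 2

2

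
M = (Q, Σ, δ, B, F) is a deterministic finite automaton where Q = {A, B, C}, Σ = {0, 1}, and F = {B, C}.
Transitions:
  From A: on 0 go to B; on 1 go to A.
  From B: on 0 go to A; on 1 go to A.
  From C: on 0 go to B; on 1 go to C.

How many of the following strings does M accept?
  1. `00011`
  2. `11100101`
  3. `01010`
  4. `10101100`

`00011`: rejected
`11100101`: rejected
`01010`: accepted
`10101100`: rejected

1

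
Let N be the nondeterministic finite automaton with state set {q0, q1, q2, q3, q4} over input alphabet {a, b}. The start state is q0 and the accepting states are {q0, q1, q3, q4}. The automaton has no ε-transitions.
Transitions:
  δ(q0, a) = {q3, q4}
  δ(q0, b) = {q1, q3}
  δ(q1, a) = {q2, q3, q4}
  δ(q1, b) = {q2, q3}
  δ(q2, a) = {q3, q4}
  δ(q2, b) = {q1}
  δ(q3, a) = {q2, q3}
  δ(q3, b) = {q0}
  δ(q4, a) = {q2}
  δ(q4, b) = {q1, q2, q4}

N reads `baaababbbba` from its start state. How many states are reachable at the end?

3

Start: {q0}
read b: {q1, q3}
read a: {q2, q3, q4}
read a: {q2, q3, q4}
read a: {q2, q3, q4}
read b: {q0, q1, q2, q4}
read a: {q2, q3, q4}
read b: {q0, q1, q2, q4}
read b: {q1, q2, q3, q4}
read b: {q0, q1, q2, q3, q4}
read b: {q0, q1, q2, q3, q4}
read a: {q2, q3, q4}
Final reachable set {q2, q3, q4} has 3 states.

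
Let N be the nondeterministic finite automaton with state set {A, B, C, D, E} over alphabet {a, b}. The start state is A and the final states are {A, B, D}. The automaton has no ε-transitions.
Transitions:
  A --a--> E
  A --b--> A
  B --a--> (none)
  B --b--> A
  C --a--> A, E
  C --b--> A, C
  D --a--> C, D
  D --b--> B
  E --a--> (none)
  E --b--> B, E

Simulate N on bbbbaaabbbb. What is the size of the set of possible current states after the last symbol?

Start: {A}
read b: {A}
read b: {A}
read b: {A}
read b: {A}
read a: {E}
read a: {}
The reachable set is empty and stays empty for the remaining 5 symbols.
Final reachable set {} has 0 states.

0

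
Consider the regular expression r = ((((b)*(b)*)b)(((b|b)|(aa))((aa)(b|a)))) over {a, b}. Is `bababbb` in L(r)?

No split of bababbb into u·v has (((b)*(b)*)b) matching u and (((b|b)|(aa))((aa)(b|a))) matching v.

no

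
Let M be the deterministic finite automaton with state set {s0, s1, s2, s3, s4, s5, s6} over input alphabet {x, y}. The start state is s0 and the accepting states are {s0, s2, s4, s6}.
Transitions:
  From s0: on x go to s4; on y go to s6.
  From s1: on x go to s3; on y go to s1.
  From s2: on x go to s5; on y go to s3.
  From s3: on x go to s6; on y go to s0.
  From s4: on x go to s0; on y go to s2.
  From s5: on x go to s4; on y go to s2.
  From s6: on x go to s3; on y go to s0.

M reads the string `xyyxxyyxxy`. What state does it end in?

s0 --x--> s4
s4 --y--> s2
s2 --y--> s3
s3 --x--> s6
s6 --x--> s3
s3 --y--> s0
s0 --y--> s6
s6 --x--> s3
s3 --x--> s6
s6 --y--> s0

s0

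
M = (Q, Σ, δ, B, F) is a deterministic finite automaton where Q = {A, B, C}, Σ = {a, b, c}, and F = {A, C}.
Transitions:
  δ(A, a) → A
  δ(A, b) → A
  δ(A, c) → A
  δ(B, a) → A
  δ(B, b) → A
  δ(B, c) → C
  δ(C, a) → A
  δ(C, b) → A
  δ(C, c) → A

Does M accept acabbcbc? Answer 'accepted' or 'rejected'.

accepted

B --a--> A
A --c--> A
A --a--> A
A --b--> A
A --b--> A
A --c--> A
A --b--> A
A --c--> A
End in state A, which is an accepting state.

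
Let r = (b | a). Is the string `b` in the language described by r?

yes

The left alternative b matches b.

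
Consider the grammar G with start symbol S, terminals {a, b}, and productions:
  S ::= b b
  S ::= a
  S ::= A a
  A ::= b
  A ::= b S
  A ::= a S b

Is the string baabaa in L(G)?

S ⇒ Aa ⇒ bSa ⇒ bAaa ⇒ baSbaa ⇒ baabaa

yes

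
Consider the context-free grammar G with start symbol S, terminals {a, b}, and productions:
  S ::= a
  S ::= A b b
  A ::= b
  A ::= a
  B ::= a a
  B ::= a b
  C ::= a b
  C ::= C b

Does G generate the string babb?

no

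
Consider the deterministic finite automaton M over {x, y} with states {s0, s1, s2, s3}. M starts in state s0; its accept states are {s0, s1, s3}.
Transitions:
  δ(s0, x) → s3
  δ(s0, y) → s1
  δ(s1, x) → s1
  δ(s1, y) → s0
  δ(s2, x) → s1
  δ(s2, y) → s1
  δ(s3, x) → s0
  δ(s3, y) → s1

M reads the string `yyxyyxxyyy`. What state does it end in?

s0 --y--> s1
s1 --y--> s0
s0 --x--> s3
s3 --y--> s1
s1 --y--> s0
s0 --x--> s3
s3 --x--> s0
s0 --y--> s1
s1 --y--> s0
s0 --y--> s1

s1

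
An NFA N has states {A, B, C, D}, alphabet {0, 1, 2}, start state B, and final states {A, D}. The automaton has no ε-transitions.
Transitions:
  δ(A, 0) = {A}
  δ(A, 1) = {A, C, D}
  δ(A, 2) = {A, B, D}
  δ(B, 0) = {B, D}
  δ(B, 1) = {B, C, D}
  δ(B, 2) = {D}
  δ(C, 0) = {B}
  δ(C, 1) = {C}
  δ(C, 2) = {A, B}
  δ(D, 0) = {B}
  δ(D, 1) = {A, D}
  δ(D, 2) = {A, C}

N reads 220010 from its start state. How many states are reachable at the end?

Start: {B}
read 2: {D}
read 2: {A, C}
read 0: {A, B}
read 0: {A, B, D}
read 1: {A, B, C, D}
read 0: {A, B, D}
Final reachable set {A, B, D} has 3 states.

3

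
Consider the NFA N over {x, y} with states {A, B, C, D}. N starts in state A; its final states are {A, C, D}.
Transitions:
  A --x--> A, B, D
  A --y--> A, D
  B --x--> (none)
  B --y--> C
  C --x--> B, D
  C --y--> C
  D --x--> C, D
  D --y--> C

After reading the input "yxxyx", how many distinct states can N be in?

4

Start: {A}
read y: {A, D}
read x: {A, B, C, D}
read x: {A, B, C, D}
read y: {A, C, D}
read x: {A, B, C, D}
Final reachable set {A, B, C, D} has 4 states.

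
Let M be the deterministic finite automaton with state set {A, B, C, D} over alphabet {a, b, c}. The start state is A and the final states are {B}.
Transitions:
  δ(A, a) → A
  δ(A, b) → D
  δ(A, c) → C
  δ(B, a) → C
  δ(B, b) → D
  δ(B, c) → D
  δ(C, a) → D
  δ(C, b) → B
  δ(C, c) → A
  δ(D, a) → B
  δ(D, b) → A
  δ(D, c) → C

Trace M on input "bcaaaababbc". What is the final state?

C

A --b--> D
D --c--> C
C --a--> D
D --a--> B
B --a--> C
C --a--> D
D --b--> A
A --a--> A
A --b--> D
D --b--> A
A --c--> C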